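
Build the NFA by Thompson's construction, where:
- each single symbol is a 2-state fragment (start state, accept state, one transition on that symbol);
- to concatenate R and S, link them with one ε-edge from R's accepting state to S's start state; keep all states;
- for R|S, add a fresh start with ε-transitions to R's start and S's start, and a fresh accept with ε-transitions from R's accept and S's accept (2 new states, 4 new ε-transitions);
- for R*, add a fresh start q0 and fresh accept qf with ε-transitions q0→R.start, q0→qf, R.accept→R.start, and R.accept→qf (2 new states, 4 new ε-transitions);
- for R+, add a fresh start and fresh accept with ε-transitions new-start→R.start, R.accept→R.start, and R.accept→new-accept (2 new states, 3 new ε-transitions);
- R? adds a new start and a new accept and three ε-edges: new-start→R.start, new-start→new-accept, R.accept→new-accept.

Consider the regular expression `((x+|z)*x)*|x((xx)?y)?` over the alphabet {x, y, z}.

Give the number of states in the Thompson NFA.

28

Bottom-up over the parse tree:
Each of the 7 symbol leaves contributes a 2-state fragment.
  x+ — 4 states
  x+|z — 8 states
  (x+|z)* — 10 states
  (x+|z)*x — 12 states
  ((x+|z)*x)* — 14 states
  xx — 4 states
  (xx)? — 6 states
  (xx)?y — 8 states
  ((xx)?y)? — 10 states
  x((xx)?y)? — 12 states
  ((x+|z)*x)*|x((xx)?y)? — 28 states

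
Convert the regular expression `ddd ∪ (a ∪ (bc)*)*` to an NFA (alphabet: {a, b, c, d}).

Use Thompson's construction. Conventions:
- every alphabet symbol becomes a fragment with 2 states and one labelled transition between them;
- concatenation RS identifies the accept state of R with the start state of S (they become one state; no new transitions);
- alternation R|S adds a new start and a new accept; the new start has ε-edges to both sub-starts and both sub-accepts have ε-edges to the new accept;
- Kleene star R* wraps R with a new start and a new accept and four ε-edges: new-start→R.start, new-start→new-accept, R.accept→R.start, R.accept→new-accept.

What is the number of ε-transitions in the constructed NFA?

Building bottom-up:
Each of the 6 symbol leaves contributes 0 ε-transitions.
  ddd — 0 ε-transitions
  bc — 0 ε-transitions
  (bc)* — 4 ε-transitions
  a ∪ (bc)* — 8 ε-transitions
  (a ∪ (bc)*)* — 12 ε-transitions
  ddd ∪ (a ∪ (bc)*)* — 16 ε-transitions

16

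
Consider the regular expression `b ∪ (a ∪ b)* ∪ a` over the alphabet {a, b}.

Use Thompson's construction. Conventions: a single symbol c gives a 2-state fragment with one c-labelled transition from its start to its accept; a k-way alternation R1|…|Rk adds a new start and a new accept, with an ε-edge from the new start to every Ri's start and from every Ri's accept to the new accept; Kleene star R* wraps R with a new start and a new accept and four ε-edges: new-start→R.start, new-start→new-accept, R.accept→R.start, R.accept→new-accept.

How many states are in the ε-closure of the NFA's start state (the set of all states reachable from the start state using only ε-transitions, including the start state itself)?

Let C(F) = |ε-closure(F.start)| within fragment F, and note whether F accepts ε. Symbol fragments have C = 1 and do not accept ε. Then:
  a ∪ b → new start ε-reaches every alternative's start; none of them accept ε, so the new accept is not reached: C = 1 + 1 + 1 = 3
  (a ∪ b)* → C = 1 (new start) + 3 (body) + 1 (new accept) = 5
  b ∪ (a ∪ b)* ∪ a → new start ε-reaches every alternative's start; at least one alternative accepts ε, so the union's new accept is reached too: C = 1 + 1 + 5 + 1 + 1 = 9

9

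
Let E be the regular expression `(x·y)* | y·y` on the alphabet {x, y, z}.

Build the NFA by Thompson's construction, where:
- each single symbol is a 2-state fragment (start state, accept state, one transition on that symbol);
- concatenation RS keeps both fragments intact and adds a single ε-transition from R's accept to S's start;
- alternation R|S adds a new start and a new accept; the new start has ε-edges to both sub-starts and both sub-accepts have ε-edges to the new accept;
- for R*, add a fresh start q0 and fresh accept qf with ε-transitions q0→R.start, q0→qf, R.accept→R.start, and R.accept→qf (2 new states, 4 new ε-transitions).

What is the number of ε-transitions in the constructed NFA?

10

By structural recursion:
Each of the 4 symbol leaves contributes 0 ε-transitions.
  x·y = 1 ε-transition
  (x·y)* = 5 ε-transitions
  y·y = 1 ε-transition
  (x·y)* | y·y = 10 ε-transitions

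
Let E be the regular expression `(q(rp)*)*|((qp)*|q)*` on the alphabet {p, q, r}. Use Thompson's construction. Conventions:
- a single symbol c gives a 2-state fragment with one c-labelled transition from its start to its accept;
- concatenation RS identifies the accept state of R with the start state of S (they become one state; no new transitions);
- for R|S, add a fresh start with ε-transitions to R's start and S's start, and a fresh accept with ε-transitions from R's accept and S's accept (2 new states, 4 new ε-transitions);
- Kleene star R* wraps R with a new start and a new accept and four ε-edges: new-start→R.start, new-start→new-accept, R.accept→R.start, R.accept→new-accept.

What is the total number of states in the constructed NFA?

21

Per subexpression:
Each of the 6 symbol leaves contributes a 2-state fragment.
  rp = 3 states
  (rp)* = 5 states
  q(rp)* = 6 states
  (q(rp)*)* = 8 states
  qp = 3 states
  (qp)* = 5 states
  (qp)*|q = 9 states
  ((qp)*|q)* = 11 states
  (q(rp)*)*|((qp)*|q)* = 21 states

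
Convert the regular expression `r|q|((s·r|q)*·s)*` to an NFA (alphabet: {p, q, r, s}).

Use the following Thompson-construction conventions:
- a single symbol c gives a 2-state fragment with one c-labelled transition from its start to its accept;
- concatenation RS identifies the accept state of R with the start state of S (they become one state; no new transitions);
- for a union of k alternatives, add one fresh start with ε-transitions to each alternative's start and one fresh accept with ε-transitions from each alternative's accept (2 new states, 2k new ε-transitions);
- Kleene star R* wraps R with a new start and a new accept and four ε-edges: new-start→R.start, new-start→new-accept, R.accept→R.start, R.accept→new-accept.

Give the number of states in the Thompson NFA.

18

Per subexpression:
Each of the 6 symbol leaves contributes a 2-state fragment.
  s·r — 3 states
  s·r|q — 7 states
  (s·r|q)* — 9 states
  (s·r|q)*·s — 10 states
  ((s·r|q)*·s)* — 12 states
  r|q|((s·r|q)*·s)* — 18 states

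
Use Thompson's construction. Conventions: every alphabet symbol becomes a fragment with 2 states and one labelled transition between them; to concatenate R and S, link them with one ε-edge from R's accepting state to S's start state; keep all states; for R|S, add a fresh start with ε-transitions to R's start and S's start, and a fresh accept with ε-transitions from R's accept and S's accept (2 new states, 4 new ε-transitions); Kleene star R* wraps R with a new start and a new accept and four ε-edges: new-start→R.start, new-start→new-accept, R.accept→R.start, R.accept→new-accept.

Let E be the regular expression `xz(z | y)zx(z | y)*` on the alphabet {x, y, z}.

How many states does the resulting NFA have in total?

By structural recursion:
Each of the 8 symbol leaves contributes a 2-state fragment.
  z | y : 6 states
  z | y : 6 states
  (z | y)* : 8 states
  xz(z | y)zx(z | y)* : 22 states

22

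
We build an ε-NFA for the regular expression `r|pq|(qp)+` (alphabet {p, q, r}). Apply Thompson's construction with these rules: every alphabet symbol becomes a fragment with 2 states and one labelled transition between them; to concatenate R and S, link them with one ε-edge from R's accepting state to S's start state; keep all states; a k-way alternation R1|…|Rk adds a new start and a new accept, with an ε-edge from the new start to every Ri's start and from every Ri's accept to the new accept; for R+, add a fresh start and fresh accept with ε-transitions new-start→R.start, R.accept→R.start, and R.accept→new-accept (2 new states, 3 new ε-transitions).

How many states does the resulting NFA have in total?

14

Building bottom-up:
Each of the 5 symbol leaves contributes a 2-state fragment.
  pq → 4 states
  qp → 4 states
  (qp)+ → 6 states
  r|pq|(qp)+ → 14 states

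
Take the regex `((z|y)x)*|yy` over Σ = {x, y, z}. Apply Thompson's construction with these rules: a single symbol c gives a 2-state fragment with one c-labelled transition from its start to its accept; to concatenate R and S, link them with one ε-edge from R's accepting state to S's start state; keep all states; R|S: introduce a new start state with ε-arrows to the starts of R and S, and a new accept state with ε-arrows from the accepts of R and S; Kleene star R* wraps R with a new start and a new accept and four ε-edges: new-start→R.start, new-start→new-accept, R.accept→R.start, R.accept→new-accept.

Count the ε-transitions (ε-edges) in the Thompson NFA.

Building bottom-up:
Each of the 5 symbol leaves contributes 0 ε-transitions.
  z|y = 4 ε-transitions
  (z|y)x = 5 ε-transitions
  ((z|y)x)* = 9 ε-transitions
  yy = 1 ε-transition
  ((z|y)x)*|yy = 14 ε-transitions

14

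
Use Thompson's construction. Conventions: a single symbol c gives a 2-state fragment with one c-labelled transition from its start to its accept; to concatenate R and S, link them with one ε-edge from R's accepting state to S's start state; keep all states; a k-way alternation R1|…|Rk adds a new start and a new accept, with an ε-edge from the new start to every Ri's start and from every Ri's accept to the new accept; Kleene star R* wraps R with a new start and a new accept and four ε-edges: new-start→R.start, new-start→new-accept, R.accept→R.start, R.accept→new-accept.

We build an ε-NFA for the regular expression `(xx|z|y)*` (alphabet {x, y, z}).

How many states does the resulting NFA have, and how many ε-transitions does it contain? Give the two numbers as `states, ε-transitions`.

By structural recursion:
Each of the 4 symbol leaves contributes 2 states and 0 ε-transitions.
  xx = 4 states, 1 ε-transition
  xx|z|y = 10 states, 7 ε-transitions
  (xx|z|y)* = 12 states, 11 ε-transitions

12, 11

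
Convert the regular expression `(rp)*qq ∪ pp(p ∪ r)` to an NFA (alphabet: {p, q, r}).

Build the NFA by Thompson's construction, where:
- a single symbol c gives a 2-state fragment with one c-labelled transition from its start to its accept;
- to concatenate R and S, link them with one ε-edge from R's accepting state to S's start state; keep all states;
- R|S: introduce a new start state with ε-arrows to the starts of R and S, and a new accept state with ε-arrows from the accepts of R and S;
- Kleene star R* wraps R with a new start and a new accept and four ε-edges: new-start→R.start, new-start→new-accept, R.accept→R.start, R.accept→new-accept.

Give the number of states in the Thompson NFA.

22

Recursing over subexpressions:
Each of the 8 symbol leaves contributes a 2-state fragment.
  rp — 4 states
  (rp)* — 6 states
  (rp)*qq — 10 states
  p ∪ r — 6 states
  pp(p ∪ r) — 10 states
  (rp)*qq ∪ pp(p ∪ r) — 22 states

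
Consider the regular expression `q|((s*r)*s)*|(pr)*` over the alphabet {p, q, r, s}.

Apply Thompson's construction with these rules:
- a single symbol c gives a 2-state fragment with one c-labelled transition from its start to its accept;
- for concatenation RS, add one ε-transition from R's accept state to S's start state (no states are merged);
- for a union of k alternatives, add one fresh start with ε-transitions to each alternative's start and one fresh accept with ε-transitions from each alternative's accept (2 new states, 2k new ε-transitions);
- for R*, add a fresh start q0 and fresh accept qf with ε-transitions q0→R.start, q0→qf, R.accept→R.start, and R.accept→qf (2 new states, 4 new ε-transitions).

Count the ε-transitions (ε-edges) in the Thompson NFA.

25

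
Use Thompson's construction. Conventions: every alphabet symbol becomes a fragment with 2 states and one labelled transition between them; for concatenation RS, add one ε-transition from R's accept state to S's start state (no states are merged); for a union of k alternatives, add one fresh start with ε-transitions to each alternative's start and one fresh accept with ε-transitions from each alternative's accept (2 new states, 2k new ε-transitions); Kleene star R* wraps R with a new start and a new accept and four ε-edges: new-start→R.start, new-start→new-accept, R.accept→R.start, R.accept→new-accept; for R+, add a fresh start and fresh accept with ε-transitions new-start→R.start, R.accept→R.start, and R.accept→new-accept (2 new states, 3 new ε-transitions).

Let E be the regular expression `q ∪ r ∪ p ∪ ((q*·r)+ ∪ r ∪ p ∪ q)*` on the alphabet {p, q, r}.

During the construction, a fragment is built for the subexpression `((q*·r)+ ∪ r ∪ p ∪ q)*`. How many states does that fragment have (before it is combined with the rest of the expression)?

18

Fragment for `((q*·r)+ ∪ r ∪ p ∪ q)*`:
Each of the 5 symbol leaves contributes a 2-state fragment.
  q* → 4 states
  q*·r → 6 states
  (q*·r)+ → 8 states
  (q*·r)+ ∪ r ∪ p ∪ q → 16 states
  ((q*·r)+ ∪ r ∪ p ∪ q)* → 18 states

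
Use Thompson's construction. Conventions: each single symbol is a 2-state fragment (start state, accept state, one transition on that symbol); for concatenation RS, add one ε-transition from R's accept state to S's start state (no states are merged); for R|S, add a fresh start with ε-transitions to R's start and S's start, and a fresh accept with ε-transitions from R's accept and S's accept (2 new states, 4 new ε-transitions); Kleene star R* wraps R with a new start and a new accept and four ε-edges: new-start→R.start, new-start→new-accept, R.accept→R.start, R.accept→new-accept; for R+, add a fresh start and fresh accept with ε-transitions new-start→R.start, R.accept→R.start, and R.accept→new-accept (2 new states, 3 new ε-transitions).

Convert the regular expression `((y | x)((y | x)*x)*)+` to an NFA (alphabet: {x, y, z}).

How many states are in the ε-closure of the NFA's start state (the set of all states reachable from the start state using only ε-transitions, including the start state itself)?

Let C(F) = |ε-closure(F.start)| within fragment F, and note whether F accepts ε. Symbol fragments have C = 1 and do not accept ε. Then:
  y | x : |closure| = 1 + 1 + 1 = 3 (the new accept is not ε-reachable since no branch accepts ε)
  y | x : new start ε-reaches every alternative's start; none of them accept ε, so the new accept is not reached: |closure| = 1 + 1 + 1 = 3
  (y | x)* : the star's fresh start ε-reaches both the body's start and the fresh accept: |closure| = 2 + 3 = 5
  (y | x)*x : |closure| = 5 + 1 = 6 (closure spills across the concat boundary because the left factor accepts ε)
  ((y | x)*x)* : new start has ε-edges to the inner start and to the new accept, so |closure| = 2 + 6 = 8
  (y | x)((y | x)*x)* : same as the first factor's closure: |closure| = 3
  ((y | x)((y | x)*x)*)+ : |closure| = 1 + 3 = 4 (the body doesn't accept ε, so the new accept is not reached)

4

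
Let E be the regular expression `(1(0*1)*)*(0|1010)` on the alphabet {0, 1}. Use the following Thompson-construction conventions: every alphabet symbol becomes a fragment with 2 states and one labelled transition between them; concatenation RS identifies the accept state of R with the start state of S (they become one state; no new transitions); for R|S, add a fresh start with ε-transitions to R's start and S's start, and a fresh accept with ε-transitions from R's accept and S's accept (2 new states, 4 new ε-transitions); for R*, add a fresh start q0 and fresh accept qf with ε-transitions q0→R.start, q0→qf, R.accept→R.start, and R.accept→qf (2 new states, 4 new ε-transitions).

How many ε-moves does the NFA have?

Recursing over subexpressions:
Each of the 8 symbol leaves contributes 0 ε-transitions.
  0* → 4 ε-transitions
  0*1 → 4 ε-transitions
  (0*1)* → 8 ε-transitions
  1(0*1)* → 8 ε-transitions
  (1(0*1)*)* → 12 ε-transitions
  1010 → 0 ε-transitions
  0|1010 → 4 ε-transitions
  (1(0*1)*)*(0|1010) → 16 ε-transitions

16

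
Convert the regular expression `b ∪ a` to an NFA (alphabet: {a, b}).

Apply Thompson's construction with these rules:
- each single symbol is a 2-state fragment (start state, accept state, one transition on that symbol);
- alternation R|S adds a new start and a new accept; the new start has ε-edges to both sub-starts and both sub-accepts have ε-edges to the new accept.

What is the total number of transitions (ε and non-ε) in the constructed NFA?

6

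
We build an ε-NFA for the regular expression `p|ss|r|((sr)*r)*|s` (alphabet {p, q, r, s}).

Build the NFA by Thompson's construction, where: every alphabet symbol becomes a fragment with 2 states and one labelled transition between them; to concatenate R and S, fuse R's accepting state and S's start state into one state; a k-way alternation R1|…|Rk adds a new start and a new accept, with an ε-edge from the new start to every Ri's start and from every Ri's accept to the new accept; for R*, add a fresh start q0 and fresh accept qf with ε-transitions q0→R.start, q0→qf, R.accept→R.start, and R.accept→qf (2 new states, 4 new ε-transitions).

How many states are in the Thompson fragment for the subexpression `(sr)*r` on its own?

Fragment for `(sr)*r`:
Each of the 3 symbol leaves contributes a 2-state fragment.
  sr = 3 states
  (sr)* = 5 states
  (sr)*r = 6 states

6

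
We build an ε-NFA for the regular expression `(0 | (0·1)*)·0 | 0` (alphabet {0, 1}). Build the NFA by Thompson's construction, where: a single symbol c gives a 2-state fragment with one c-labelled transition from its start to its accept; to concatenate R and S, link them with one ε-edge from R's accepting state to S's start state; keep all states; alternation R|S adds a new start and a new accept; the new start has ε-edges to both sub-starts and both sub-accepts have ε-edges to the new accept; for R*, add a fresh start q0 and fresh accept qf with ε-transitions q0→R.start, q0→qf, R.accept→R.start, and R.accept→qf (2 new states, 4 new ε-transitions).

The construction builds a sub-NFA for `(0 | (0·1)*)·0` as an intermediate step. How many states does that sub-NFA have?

Fragment for `(0 | (0·1)*)·0`:
Each of the 4 symbol leaves contributes a 2-state fragment.
  0·1 : 4 states
  (0·1)* : 6 states
  0 | (0·1)* : 10 states
  (0 | (0·1)*)·0 : 12 states

12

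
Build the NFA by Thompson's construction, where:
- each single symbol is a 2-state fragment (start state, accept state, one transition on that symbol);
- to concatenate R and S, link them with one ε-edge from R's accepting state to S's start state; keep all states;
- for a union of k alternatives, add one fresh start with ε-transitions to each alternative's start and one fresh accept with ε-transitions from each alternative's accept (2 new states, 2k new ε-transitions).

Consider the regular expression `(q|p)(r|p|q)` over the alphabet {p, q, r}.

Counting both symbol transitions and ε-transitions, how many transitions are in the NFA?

16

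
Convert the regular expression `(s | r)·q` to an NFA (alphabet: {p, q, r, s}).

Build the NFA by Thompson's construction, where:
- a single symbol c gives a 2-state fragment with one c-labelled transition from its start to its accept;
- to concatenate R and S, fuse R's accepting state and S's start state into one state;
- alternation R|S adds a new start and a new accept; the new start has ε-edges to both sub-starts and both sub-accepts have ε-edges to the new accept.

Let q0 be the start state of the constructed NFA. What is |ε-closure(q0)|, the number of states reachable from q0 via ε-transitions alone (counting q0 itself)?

3

Compute the ε-closure size of each fragment's start state recursively; a symbol fragment's start has no outgoing ε-edge, so its closure is just itself (size 1).
  s | r — |closure| = 1 + 1 + 1 = 3 (the new accept is not ε-reachable since no branch accepts ε)
  (s | r)·q — same as the first factor's closure: |closure| = 3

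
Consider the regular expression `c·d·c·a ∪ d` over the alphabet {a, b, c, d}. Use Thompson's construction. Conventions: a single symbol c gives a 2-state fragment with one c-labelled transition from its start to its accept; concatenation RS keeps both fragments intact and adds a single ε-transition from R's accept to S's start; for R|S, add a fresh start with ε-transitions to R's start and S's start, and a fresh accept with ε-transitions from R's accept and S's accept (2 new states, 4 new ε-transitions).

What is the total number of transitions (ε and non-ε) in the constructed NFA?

Building bottom-up:
Each of the 5 symbol leaves contributes 1 transition (1 symbol, 0 ε).
  c·d·c·a — 7 transitions (4 symbol, 3 ε)
  c·d·c·a ∪ d — 12 transitions (5 symbol, 7 ε)

12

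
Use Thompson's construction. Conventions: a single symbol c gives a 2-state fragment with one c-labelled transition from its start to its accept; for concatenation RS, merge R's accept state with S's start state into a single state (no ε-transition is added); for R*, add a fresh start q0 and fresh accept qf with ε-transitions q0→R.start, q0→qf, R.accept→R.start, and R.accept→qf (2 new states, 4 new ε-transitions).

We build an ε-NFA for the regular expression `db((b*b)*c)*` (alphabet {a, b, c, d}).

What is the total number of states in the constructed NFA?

12

Recursing over subexpressions:
Each of the 5 symbol leaves contributes a 2-state fragment.
  b* : 4 states
  b*b : 5 states
  (b*b)* : 7 states
  (b*b)*c : 8 states
  ((b*b)*c)* : 10 states
  db((b*b)*c)* : 12 states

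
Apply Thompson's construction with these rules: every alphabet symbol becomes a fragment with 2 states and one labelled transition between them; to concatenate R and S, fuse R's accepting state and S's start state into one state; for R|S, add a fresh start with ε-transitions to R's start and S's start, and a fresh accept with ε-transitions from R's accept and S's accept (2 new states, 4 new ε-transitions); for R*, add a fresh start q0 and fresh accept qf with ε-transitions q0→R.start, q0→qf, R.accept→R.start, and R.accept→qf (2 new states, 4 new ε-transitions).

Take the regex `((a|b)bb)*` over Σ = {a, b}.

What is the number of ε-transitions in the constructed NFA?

Per subexpression:
Each of the 4 symbol leaves contributes 0 ε-transitions.
  a|b — 4 ε-transitions
  (a|b)bb — 4 ε-transitions
  ((a|b)bb)* — 8 ε-transitions

8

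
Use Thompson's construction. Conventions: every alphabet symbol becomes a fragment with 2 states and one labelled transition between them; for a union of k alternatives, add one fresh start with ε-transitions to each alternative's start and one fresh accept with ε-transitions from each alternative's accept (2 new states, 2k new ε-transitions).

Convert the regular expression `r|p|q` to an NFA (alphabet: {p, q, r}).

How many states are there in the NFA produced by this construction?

8

Bottom-up over the parse tree:
Each of the 3 symbol leaves contributes a 2-state fragment.
  r|p|q = 8 states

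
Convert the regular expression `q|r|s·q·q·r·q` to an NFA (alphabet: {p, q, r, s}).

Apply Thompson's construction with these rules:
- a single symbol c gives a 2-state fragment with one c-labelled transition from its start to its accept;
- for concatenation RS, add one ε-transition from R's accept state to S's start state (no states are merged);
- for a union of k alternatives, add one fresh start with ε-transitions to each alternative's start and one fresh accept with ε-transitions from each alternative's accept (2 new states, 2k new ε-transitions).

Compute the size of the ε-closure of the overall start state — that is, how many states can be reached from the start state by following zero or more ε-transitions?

4

Work bottom-up. For each fragment F, track |ε-closure(F.start)| and whether F's accept lies in that closure (i.e. whether F accepts ε). A single-symbol fragment has closure size 1 and does not accept ε.
  s·q·q·r·q : |closure| equals the left operand's closure size = 1 (its accept is not ε-reachable, so the closure stops there)
  q|r|s·q·q·r·q : new start ε-reaches every alternative's start; none of them accept ε, so the new accept is not reached: |closure| = 1 + 1 + 1 + 1 = 4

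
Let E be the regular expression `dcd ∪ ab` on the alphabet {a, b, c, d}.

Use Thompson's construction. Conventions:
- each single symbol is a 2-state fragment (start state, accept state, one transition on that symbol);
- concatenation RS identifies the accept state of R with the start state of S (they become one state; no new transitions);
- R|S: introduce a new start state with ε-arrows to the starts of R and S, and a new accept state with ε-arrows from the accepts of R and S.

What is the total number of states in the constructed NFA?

9

Building bottom-up:
Each of the 5 symbol leaves contributes a 2-state fragment.
  dcd = 4 states
  ab = 3 states
  dcd ∪ ab = 9 states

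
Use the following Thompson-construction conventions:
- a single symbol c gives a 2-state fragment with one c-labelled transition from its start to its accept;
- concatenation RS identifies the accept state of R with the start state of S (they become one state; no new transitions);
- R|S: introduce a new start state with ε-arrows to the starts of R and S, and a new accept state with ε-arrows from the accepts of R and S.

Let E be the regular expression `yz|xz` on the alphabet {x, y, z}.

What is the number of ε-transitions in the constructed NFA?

4

Recursing over subexpressions:
Each of the 4 symbol leaves contributes 0 ε-transitions.
  yz → 0 ε-transitions
  xz → 0 ε-transitions
  yz|xz → 4 ε-transitions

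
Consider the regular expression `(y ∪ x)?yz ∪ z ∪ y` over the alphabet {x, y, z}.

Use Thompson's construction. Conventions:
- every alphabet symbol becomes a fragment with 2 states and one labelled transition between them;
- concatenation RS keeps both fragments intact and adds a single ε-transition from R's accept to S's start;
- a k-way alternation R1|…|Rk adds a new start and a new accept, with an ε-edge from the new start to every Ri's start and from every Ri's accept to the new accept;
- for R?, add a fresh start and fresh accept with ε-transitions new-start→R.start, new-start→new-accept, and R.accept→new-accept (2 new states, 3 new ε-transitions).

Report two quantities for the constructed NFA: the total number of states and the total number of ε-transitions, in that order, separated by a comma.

Per subexpression:
Each of the 6 symbol leaves contributes 2 states and 0 ε-transitions.
  y ∪ x → 6 states, 4 ε-transitions
  (y ∪ x)? → 8 states, 7 ε-transitions
  (y ∪ x)?yz → 12 states, 9 ε-transitions
  (y ∪ x)?yz ∪ z ∪ y → 18 states, 15 ε-transitions

18, 15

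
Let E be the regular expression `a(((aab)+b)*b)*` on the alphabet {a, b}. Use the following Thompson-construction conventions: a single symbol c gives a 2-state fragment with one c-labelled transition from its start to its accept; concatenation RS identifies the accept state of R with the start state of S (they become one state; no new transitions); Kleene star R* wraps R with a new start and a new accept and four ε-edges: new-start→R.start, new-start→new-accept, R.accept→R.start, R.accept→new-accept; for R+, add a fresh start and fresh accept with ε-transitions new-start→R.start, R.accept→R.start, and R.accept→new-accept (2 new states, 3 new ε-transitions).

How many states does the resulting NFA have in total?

Per subexpression:
Each of the 6 symbol leaves contributes a 2-state fragment.
  aab : 4 states
  (aab)+ : 6 states
  (aab)+b : 7 states
  ((aab)+b)* : 9 states
  ((aab)+b)*b : 10 states
  (((aab)+b)*b)* : 12 states
  a(((aab)+b)*b)* : 13 states

13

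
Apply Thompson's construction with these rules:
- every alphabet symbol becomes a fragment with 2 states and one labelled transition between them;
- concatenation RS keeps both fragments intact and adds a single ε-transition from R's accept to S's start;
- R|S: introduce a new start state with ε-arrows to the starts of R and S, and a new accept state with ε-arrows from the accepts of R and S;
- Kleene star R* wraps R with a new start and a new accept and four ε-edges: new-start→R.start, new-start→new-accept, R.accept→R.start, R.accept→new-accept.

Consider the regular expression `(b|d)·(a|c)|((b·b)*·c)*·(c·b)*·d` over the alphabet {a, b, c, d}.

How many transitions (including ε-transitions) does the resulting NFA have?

Bottom-up over the parse tree:
Each of the 10 symbol leaves contributes 1 transition (1 symbol, 0 ε).
  b|d : 6 transitions (2 symbol, 4 ε)
  a|c : 6 transitions (2 symbol, 4 ε)
  (b|d)·(a|c) : 13 transitions (4 symbol, 9 ε)
  b·b : 3 transitions (2 symbol, 1 ε)
  (b·b)* : 7 transitions (2 symbol, 5 ε)
  (b·b)*·c : 9 transitions (3 symbol, 6 ε)
  ((b·b)*·c)* : 13 transitions (3 symbol, 10 ε)
  c·b : 3 transitions (2 symbol, 1 ε)
  (c·b)* : 7 transitions (2 symbol, 5 ε)
  ((b·b)*·c)*·(c·b)*·d : 23 transitions (6 symbol, 17 ε)
  (b|d)·(a|c)|((b·b)*·c)*·(c·b)*·d : 40 transitions (10 symbol, 30 ε)

40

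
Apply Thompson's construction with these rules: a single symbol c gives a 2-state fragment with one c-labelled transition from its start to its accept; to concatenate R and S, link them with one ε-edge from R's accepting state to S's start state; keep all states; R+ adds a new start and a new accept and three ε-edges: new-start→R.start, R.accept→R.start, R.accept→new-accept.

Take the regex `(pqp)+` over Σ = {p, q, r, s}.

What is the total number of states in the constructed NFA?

By structural recursion:
Each of the 3 symbol leaves contributes a 2-state fragment.
  pqp — 6 states
  (pqp)+ — 8 states

8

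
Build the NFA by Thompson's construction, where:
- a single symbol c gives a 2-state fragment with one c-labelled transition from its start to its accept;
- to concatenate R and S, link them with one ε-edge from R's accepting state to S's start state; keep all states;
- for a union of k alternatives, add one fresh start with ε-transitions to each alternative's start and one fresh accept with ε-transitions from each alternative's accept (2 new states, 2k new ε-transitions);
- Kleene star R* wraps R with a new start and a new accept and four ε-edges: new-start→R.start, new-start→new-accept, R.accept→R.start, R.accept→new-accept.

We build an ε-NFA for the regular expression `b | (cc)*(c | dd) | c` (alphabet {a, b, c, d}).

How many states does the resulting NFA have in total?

20

Bottom-up over the parse tree:
Each of the 7 symbol leaves contributes a 2-state fragment.
  cc : 4 states
  (cc)* : 6 states
  dd : 4 states
  c | dd : 8 states
  (cc)*(c | dd) : 14 states
  b | (cc)*(c | dd) | c : 20 states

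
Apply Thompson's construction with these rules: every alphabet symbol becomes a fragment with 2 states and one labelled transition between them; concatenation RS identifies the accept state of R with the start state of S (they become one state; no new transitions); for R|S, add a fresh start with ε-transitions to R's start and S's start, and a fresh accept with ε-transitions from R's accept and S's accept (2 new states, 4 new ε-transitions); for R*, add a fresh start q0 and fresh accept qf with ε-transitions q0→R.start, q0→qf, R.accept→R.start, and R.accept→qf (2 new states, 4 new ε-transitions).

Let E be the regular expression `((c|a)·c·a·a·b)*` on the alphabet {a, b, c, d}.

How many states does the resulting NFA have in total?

Building bottom-up:
Each of the 6 symbol leaves contributes a 2-state fragment.
  c|a = 6 states
  (c|a)·c·a·a·b = 10 states
  ((c|a)·c·a·a·b)* = 12 states

12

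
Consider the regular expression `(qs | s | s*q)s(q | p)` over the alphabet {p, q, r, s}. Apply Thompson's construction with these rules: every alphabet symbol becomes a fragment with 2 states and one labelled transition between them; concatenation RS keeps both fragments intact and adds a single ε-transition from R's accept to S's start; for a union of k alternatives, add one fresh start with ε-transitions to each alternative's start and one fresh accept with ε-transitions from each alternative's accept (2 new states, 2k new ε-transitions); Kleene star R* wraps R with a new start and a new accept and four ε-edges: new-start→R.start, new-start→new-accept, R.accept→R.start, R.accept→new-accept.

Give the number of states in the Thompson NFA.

22

Per subexpression:
Each of the 8 symbol leaves contributes a 2-state fragment.
  qs → 4 states
  s* → 4 states
  s*q → 6 states
  qs | s | s*q → 14 states
  q | p → 6 states
  (qs | s | s*q)s(q | p) → 22 states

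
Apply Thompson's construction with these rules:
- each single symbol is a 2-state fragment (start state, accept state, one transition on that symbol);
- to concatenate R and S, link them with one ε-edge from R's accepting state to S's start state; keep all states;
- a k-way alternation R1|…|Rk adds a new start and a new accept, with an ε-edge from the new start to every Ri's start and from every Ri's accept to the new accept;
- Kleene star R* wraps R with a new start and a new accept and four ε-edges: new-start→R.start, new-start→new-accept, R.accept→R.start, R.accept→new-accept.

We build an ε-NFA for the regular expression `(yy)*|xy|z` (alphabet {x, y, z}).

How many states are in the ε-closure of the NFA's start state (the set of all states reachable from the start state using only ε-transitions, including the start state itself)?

7

Work bottom-up. For each fragment F, track |ε-closure(F.start)| and whether F's accept lies in that closure (i.e. whether F accepts ε). A single-symbol fragment has closure size 1 and does not accept ε.
  yy → same as the first factor's closure: |closure| = 1
  (yy)* → new start has ε-edges to the inner start and to the new accept, so |closure| = 2 + 1 = 3
  xy → same as the first factor's closure: |closure| = 1
  (yy)*|xy|z → new start ε-reaches every alternative's start; at least one alternative accepts ε, so the union's new accept is reached too: |closure| = 1 + 3 + 1 + 1 + 1 = 7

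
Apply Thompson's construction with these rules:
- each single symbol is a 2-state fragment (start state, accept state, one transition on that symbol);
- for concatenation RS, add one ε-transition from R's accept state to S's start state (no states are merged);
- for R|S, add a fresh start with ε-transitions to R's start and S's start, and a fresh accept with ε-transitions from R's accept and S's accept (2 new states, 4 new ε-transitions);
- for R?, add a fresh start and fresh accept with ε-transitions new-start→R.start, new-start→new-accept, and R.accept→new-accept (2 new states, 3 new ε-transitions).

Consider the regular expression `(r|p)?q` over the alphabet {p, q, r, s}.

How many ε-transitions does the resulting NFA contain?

8

Recursing over subexpressions:
Each of the 3 symbol leaves contributes 0 ε-transitions.
  r|p → 4 ε-transitions
  (r|p)? → 7 ε-transitions
  (r|p)?q → 8 ε-transitions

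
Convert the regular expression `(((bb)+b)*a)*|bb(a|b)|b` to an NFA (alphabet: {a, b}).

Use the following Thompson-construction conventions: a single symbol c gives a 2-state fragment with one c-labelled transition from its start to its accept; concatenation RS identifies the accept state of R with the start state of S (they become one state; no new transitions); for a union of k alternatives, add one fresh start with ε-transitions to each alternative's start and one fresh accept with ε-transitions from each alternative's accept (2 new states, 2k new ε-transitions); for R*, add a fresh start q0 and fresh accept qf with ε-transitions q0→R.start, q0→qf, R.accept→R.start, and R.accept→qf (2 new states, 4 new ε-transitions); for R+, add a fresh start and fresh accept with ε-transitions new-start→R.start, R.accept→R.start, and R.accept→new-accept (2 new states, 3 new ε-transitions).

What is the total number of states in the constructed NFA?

Recursing over subexpressions:
Each of the 9 symbol leaves contributes a 2-state fragment.
  bb = 3 states
  (bb)+ = 5 states
  (bb)+b = 6 states
  ((bb)+b)* = 8 states
  ((bb)+b)*a = 9 states
  (((bb)+b)*a)* = 11 states
  a|b = 6 states
  bb(a|b) = 8 states
  (((bb)+b)*a)*|bb(a|b)|b = 23 states

23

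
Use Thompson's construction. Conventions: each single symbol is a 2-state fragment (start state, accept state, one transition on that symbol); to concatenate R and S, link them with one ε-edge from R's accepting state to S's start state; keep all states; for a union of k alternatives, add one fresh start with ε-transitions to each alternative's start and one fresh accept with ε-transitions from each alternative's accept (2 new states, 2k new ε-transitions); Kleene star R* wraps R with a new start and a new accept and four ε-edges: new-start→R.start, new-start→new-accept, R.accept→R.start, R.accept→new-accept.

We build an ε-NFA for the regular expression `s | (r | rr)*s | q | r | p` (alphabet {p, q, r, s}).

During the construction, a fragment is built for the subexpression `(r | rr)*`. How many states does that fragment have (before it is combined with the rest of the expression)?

10

Fragment for `(r | rr)*`:
Each of the 3 symbol leaves contributes a 2-state fragment.
  rr = 4 states
  r | rr = 8 states
  (r | rr)* = 10 states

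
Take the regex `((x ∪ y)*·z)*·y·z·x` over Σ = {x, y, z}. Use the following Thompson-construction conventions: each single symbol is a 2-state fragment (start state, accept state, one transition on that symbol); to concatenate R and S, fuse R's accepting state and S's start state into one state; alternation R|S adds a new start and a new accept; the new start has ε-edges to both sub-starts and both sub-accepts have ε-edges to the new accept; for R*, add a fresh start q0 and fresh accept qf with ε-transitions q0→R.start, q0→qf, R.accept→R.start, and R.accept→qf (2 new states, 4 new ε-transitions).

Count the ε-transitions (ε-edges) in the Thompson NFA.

12

By structural recursion:
Each of the 6 symbol leaves contributes 0 ε-transitions.
  x ∪ y → 4 ε-transitions
  (x ∪ y)* → 8 ε-transitions
  (x ∪ y)*·z → 8 ε-transitions
  ((x ∪ y)*·z)* → 12 ε-transitions
  ((x ∪ y)*·z)*·y·z·x → 12 ε-transitions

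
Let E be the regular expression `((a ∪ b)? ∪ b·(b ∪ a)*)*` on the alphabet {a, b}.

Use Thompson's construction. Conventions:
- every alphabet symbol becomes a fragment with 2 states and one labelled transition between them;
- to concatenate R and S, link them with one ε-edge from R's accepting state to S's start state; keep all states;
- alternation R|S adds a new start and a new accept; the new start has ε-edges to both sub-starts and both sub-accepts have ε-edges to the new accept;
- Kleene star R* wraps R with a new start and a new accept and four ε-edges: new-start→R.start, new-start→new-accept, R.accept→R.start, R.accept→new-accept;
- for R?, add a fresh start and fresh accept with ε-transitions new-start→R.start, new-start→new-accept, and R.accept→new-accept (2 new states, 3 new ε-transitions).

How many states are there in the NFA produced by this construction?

Bottom-up over the parse tree:
Each of the 5 symbol leaves contributes a 2-state fragment.
  a ∪ b — 6 states
  (a ∪ b)? — 8 states
  b ∪ a — 6 states
  (b ∪ a)* — 8 states
  b·(b ∪ a)* — 10 states
  (a ∪ b)? ∪ b·(b ∪ a)* — 20 states
  ((a ∪ b)? ∪ b·(b ∪ a)*)* — 22 states

22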